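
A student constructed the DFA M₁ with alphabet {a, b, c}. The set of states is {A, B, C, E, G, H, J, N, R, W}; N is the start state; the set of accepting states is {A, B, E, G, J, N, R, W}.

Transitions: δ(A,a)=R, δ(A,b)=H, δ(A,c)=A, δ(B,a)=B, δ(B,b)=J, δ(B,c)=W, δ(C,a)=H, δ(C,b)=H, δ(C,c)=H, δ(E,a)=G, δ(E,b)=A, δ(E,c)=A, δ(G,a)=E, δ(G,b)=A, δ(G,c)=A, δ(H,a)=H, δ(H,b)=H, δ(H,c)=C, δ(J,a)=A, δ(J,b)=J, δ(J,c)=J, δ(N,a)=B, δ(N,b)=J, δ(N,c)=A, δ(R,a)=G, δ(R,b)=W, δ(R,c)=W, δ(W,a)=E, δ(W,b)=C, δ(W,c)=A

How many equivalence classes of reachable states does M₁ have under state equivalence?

5

All states are reachable from the start state.
P0 = {A,B,E,G,J,N,R,W} | {C,H}.
Refine {A,B,E,G,J,N,R,W} on symbol b: members go to different blocks, giving {B,E,G,J,N,R} and {A,W}.
On input a, block {B,E,G,J,N,R} splits into {B,E,G,N,R} and {J}.
Split {B,E,G,N,R} by δ(·,b) → {E,G,R} and {B,N}.
The partition is now stable with 5 blocks: {E,G,R} | {C,H} | {A,W} | {J} | {B,N}.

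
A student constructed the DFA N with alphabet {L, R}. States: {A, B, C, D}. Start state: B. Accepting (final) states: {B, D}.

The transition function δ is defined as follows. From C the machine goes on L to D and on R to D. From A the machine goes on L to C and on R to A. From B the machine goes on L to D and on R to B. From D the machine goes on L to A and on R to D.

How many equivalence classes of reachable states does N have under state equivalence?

P0 = {B,D} | {A,C}.
Refine {B,D} on symbol L: members go to different blocks, giving {B} and {D}.
Refine {A,C} on symbol L: members go to different blocks, giving {A} and {C}.
Stable partition: {B} | {A} | {D} | {C} — 4 equivalence classes.

4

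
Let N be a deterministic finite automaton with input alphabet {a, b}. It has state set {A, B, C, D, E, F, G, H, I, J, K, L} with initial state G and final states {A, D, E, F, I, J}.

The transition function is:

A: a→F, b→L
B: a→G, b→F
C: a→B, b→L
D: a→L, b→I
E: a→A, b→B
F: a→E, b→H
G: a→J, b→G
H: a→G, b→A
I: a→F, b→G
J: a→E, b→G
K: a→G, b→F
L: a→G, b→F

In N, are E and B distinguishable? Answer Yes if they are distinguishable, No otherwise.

Reachable states from the start: {A,B,E,F,G,H,J,L}. Unreachable: {C,D,I,K} — drop them.
P0 = {A,E,F,J} | {B,G,H,L}.
Refine {B,G,H,L} on symbol a: members go to different blocks, giving {B,H,L} and {G}.
Refine {A,E,F,J} on symbol b: members go to different blocks, giving {A,E,F} and {J}.
The partition is now stable with 4 blocks: {A,E,F} | {B,H,L} | {G} | {J}.
E and B end up in different blocks, so they are distinguishable. For instance, the string 'ε' is accepted from only E.

Yes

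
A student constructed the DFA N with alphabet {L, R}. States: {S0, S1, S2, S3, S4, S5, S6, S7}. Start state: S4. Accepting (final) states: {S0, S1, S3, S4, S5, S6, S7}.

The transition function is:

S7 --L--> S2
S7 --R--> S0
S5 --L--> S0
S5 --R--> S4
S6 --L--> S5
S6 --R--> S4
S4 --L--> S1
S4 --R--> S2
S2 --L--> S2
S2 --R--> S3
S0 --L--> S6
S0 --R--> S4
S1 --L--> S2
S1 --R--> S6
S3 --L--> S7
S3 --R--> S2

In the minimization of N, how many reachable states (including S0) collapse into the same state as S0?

3

Every state is reachable, so we keep all 8.
Initial partition by acceptance: {S0,S1,S3,S4,S5,S6,S7} | {S2}.
Split {S0,S1,S3,S4,S5,S6,S7} by δ(·,L) → {S0,S3,S4,S5,S6} and {S1,S7}.
On input L, block {S0,S3,S4,S5,S6} splits into {S0,S5,S6} and {S3,S4}.
Stable partition: {S0,S5,S6} | {S2} | {S1,S7} | {S3,S4} — 4 equivalence classes.
State S0 belongs to the block {S0,S5,S6}, which has 3 states.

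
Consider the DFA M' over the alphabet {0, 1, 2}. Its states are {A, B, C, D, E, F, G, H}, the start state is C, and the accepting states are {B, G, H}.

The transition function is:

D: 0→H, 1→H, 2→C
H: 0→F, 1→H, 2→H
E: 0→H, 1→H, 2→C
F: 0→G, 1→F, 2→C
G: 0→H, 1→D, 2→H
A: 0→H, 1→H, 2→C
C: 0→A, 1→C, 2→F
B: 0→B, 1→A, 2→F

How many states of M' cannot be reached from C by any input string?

No path from C leads to B, E; the other 6 states are all reachable.

2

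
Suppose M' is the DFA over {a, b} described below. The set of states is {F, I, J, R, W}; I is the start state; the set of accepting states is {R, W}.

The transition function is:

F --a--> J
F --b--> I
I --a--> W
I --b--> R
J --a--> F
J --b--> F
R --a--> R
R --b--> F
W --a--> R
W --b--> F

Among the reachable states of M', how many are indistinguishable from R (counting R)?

2

P0 = {R,W} | {F,I,J}.
Refine {F,I,J} on symbol a: members go to different blocks, giving {F,J} and {I}.
Split {F,J} by δ(·,b) → {F} and {J}.
Stable partition: {R,W} | {F} | {I} | {J} — 4 equivalence classes.
State R belongs to the block {R,W}, which has 2 states.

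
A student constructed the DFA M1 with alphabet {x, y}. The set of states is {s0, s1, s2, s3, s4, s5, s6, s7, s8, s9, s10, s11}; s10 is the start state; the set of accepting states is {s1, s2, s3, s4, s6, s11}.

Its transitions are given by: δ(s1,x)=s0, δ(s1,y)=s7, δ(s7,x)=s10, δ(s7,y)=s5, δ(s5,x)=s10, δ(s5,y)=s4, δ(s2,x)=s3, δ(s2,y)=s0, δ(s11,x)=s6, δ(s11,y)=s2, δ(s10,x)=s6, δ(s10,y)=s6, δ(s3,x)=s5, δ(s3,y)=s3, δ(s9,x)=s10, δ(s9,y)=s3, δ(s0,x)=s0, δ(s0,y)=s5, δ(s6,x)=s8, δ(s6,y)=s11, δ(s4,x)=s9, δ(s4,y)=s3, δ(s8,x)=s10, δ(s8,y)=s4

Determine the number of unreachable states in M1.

2

Starting at s10 and following transitions, the reachable set is {s0, s2, s3, s4, s5, s6, s8, s9, s10, s11}. That leaves s1, s7 unreachable — 2 in total.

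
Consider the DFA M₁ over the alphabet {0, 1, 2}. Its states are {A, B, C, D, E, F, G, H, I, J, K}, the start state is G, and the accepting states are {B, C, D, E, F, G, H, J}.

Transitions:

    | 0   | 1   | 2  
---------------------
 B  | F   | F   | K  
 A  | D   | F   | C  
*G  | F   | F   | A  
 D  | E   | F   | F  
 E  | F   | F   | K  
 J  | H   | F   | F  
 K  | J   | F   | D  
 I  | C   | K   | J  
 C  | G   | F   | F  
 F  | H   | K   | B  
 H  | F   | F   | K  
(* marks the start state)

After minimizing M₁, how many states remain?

4

Reachable states from the start: {A,B,C,D,E,F,G,H,J,K}. Unreachable: {I} — drop them.
Initial partition by acceptance: {B,C,D,E,F,G,H,J} | {A,K}.
On input 1, block {B,C,D,E,F,G,H,J} splits into {B,C,D,E,G,H,J} and {F}.
Split {B,C,D,E,G,H,J} by δ(·,0) → {B,E,G,H} and {C,D,J}.
No further refinement is possible. Final partition (4 blocks): {B,E,G,H} | {A,K} | {F} | {C,D,J}.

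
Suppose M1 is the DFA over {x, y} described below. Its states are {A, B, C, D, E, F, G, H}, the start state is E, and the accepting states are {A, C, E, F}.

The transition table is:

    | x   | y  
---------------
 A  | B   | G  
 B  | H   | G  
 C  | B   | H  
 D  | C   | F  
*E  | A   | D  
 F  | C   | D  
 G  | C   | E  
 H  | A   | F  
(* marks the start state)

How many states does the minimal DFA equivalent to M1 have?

Initial partition by acceptance: {A,C,E,F} | {B,D,G,H}.
On input x, block {A,C,E,F} splits into {A,C} and {E,F}.
Refine {B,D,G,H} on symbol x: members go to different blocks, giving {D,G,H} and {B}.
The partition is now stable with 4 blocks: {A,C} | {D,G,H} | {E,F} | {B}.

4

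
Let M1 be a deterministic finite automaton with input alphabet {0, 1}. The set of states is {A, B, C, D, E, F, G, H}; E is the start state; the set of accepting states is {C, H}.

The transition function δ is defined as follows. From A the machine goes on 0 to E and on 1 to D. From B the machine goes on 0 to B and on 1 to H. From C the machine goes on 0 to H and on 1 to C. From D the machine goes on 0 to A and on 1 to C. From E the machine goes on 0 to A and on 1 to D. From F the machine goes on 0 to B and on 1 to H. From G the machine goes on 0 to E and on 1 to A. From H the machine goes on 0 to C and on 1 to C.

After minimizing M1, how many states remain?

States {B,F,G} cannot be reached from the start state, so discard them.
Initial partition by acceptance: {C,H} | {A,D,E}.
Split {A,D,E} by δ(·,1) → {A,E} and {D}.
No further refinement is possible. Final partition (3 blocks): {C,H} | {A,E} | {D}.

3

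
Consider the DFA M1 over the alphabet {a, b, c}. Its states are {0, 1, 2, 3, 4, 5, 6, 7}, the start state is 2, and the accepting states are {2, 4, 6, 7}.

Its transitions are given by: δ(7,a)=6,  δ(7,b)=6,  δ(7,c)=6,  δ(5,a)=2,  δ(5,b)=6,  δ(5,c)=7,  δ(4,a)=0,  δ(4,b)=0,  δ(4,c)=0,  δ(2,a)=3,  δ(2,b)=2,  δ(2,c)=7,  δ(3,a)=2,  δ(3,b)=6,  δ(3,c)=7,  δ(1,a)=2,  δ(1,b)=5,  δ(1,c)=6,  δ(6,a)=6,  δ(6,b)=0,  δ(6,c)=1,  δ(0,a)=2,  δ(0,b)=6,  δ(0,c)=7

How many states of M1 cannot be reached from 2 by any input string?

Starting at 2 and following transitions, the reachable set is {0, 1, 2, 3, 5, 6, 7}. That leaves 4 unreachable — 1 in total.

1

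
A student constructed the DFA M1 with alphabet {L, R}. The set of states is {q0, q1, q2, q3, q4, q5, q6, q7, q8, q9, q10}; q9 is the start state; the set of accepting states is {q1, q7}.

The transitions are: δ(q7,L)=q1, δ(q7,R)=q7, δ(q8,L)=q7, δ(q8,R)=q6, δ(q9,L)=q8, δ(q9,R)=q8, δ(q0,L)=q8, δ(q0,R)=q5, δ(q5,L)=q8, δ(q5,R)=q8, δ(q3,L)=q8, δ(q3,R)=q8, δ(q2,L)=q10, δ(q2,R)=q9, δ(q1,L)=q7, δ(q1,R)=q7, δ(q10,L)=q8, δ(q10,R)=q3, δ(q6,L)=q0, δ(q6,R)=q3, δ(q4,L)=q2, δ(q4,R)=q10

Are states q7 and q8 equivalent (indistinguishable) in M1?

Reachable states from the start: {q0,q1,q3,q5,q6,q7,q8,q9}. Unreachable: {q2,q4,q10} — drop them.
P0 = {q1,q7} | {q0,q3,q5,q6,q8,q9}.
Refine {q0,q3,q5,q6,q8,q9} on symbol L: members go to different blocks, giving {q0,q3,q5,q6,q9} and {q8}.
Refine {q0,q3,q5,q6,q9} on symbol L: members go to different blocks, giving {q0,q3,q5,q9} and {q6}.
Refine {q0,q3,q5,q9} on symbol R: members go to different blocks, giving {q3,q5,q9} and {q0}.
Stable partition: {q1,q7} | {q3,q5,q9} | {q8} | {q6} | {q0} — 5 equivalence classes.
q7 and q8 end up in different blocks, so they are distinguishable. For instance, the string 'ε' is accepted from only q7.

No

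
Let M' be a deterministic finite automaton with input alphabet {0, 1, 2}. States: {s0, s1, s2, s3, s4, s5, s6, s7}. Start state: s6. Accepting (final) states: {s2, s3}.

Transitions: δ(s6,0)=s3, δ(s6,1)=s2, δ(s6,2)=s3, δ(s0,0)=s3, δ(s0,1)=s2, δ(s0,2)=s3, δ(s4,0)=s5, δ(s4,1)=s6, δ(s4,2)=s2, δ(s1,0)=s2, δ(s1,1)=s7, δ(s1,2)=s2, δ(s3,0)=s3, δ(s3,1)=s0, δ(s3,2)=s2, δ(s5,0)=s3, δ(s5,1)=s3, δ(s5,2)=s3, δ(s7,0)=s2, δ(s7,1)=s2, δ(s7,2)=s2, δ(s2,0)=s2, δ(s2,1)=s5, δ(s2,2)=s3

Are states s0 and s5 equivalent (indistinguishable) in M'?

States {s1,s4,s7} cannot be reached from the start state, so discard them.
Start with accepting vs non-accepting: {s2,s3} | {s0,s5,s6}.
The partition is now stable with 2 blocks: {s2,s3} | {s0,s5,s6}.
s0 and s5 lie in the same block of the stable partition, so they are equivalent — no string distinguishes them.

Yes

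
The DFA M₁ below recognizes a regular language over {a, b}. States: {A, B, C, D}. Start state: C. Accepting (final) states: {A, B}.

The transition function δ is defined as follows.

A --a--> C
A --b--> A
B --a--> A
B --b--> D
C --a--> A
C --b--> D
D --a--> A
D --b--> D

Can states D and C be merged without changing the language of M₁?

First remove the unreachable states {B}; 3 states remain.
P0 = {A} | {C,D}.
The partition is now stable with 2 blocks: {A} | {C,D}.
D and C lie in the same block of the stable partition, so they are equivalent — no string distinguishes them.

Yes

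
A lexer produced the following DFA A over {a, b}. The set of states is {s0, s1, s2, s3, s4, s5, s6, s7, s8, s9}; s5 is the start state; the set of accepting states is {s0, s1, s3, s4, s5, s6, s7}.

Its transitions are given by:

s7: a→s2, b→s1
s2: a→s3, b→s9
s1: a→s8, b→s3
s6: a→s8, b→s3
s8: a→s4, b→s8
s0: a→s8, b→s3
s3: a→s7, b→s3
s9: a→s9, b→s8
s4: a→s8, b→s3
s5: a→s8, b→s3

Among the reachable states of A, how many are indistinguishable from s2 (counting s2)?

First remove the unreachable states {s0,s6}; 8 states remain.
P0 = {s1,s3,s4,s5,s7} | {s2,s8,s9}.
Refine {s1,s3,s4,s5,s7} on symbol a: members go to different blocks, giving {s1,s4,s5,s7} and {s3}.
Refine {s1,s4,s5,s7} on symbol b: members go to different blocks, giving {s1,s4,s5} and {s7}.
Refine {s2,s8,s9} on symbol a: members go to different blocks, giving {s2} and {s8} and {s9}.
Stable partition: {s1,s4,s5} | {s2} | {s3} | {s7} | {s8} | {s9} — 6 equivalence classes.
The equivalence class containing s2 is {s2}, of size 1.

1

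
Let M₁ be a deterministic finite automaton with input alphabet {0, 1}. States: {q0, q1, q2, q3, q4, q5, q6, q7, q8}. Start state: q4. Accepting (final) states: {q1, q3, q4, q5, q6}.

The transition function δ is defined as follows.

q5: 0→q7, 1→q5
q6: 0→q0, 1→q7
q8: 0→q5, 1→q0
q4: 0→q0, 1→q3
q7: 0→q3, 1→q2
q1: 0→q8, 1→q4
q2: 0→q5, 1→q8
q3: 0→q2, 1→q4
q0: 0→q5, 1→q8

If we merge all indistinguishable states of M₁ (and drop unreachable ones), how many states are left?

Reachable states from the start: {q0,q2,q3,q4,q5,q7,q8}. Unreachable: {q1,q6} — drop them.
Start with accepting vs non-accepting: {q3,q4,q5} | {q0,q2,q7,q8}.
The partition is now stable with 2 blocks: {q3,q4,q5} | {q0,q2,q7,q8}.

2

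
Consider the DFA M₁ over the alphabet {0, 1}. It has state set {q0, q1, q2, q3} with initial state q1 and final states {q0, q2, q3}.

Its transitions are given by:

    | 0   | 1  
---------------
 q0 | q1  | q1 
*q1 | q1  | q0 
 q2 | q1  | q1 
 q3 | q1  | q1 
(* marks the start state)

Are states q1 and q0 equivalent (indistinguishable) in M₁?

No

First remove the unreachable states {q2,q3}; 2 states remain.
Initial partition by acceptance: {q0} | {q1}.
Stable partition: {q0} | {q1} — 2 equivalence classes.
q1 and q0 end up in different blocks, so they are distinguishable. For instance, the string 'ε' is accepted from only q0.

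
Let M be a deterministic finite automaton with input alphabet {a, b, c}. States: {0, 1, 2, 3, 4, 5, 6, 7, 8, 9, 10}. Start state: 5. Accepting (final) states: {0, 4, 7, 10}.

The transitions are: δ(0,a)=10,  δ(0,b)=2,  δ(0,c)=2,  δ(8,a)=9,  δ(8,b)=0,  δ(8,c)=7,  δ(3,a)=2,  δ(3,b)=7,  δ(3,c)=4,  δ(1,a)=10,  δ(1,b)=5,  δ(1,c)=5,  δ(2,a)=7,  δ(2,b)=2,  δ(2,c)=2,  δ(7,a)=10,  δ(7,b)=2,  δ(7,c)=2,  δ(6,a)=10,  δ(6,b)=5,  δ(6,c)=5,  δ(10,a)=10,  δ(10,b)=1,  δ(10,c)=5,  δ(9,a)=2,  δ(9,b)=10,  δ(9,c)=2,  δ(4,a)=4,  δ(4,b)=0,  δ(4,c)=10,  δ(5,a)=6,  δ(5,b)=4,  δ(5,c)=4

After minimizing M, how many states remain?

Reachable states from the start: {0,1,2,4,5,6,7,10}. Unreachable: {3,8,9} — drop them.
P0 = {0,4,7,10} | {1,2,5,6}.
On input b, block {0,4,7,10} splits into {0,7,10} and {4}.
Refine {1,2,5,6} on symbol a: members go to different blocks, giving {1,2,6} and {5}.
Split {0,7,10} by δ(·,c) → {0,7} and {10}.
Split {1,2,6} by δ(·,a) → {1,6} and {2}.
Stable partition: {0,7} | {1,6} | {4} | {5} | {10} | {2} — 6 equivalence classes.

6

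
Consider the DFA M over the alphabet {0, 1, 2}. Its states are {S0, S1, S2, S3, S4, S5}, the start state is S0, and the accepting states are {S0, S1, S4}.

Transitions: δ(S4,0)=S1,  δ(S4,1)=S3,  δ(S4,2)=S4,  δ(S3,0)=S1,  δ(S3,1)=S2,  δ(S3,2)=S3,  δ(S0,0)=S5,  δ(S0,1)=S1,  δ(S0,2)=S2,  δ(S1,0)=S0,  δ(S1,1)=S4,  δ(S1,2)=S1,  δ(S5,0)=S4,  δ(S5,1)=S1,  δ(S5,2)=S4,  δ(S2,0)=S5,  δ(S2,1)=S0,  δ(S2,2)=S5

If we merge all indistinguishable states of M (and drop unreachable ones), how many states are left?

6

Start with accepting vs non-accepting: {S0,S1,S4} | {S2,S3,S5}.
On input 0, block {S0,S1,S4} splits into {S1,S4} and {S0}.
Split {S1,S4} by δ(·,0) → {S1} and {S4}.
Refine {S2,S3,S5} on symbol 0: members go to different blocks, giving {S2} and {S3} and {S5}.
The partition is now stable with 6 blocks: {S1} | {S2} | {S0} | {S4} | {S3} | {S5}.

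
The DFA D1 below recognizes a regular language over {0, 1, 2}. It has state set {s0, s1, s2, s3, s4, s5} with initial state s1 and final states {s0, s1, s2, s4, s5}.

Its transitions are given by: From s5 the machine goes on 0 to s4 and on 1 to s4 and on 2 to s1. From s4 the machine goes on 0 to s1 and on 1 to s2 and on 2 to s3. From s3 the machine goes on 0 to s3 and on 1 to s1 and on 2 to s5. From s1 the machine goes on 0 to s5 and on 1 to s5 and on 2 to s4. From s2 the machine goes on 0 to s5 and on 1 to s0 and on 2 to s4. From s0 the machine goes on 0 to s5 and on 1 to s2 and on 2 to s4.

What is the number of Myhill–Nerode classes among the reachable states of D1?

P0 = {s0,s1,s2,s4,s5} | {s3}.
Refine {s0,s1,s2,s4,s5} on symbol 2: members go to different blocks, giving {s0,s1,s2,s5} and {s4}.
Split {s0,s1,s2,s5} by δ(·,0) → {s0,s1,s2} and {s5}.
Refine {s0,s1,s2} on symbol 1: members go to different blocks, giving {s0,s2} and {s1}.
Stable partition: {s0,s2} | {s3} | {s4} | {s5} | {s1} — 5 equivalence classes.

5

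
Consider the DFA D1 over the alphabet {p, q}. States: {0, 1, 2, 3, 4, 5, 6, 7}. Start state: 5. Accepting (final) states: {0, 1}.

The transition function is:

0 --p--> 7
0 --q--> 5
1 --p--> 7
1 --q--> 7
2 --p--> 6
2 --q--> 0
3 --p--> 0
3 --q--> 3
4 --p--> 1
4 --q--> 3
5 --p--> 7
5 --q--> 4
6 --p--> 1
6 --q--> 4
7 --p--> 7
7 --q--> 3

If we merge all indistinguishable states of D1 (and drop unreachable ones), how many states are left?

First remove the unreachable states {2,6}; 6 states remain.
Initial partition by acceptance: {0,1} | {3,4,5,7}.
Split {3,4,5,7} by δ(·,p) → {3,4} and {5,7}.
The partition is now stable with 3 blocks: {0,1} | {3,4} | {5,7}.

3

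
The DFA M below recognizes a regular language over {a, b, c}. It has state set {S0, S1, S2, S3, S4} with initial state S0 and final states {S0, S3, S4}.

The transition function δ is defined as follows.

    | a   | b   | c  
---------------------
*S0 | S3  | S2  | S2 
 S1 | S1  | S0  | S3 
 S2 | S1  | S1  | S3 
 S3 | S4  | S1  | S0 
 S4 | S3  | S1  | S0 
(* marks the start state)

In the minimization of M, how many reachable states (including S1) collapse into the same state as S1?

1

Initial partition by acceptance: {S0,S3,S4} | {S1,S2}.
Split {S0,S3,S4} by δ(·,c) → {S3,S4} and {S0}.
On input b, block {S1,S2} splits into {S1} and {S2}.
The partition is now stable with 4 blocks: {S3,S4} | {S1} | {S0} | {S2}.
State S1 belongs to the block {S1}, which has 1 states.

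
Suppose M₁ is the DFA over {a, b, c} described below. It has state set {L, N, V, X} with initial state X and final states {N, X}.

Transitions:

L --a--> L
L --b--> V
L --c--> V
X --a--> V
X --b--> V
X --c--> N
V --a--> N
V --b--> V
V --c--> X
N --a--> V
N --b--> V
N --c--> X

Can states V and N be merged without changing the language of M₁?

First remove the unreachable states {L}; 3 states remain.
Start with accepting vs non-accepting: {N,X} | {V}.
Stable partition: {N,X} | {V} — 2 equivalence classes.
V and N end up in different blocks, so they are distinguishable. For instance, the string 'ε' is accepted from only N.

No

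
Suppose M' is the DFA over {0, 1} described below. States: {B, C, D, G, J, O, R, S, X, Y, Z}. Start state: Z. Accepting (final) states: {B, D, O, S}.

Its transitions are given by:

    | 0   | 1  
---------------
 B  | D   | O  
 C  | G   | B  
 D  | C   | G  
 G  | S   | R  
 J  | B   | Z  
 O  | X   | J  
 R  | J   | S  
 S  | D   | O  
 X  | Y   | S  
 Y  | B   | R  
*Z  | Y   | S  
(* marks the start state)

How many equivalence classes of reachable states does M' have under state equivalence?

All states are reachable from the start state.
P0 = {B,D,O,S} | {C,G,J,R,X,Y,Z}.
Refine {B,D,O,S} on symbol 0: members go to different blocks, giving {B,S} and {D,O}.
On input 0, block {C,G,J,R,X,Y,Z} splits into {C,R,X,Z} and {G,J,Y}.
The partition is now stable with 4 blocks: {B,S} | {C,R,X,Z} | {D,O} | {G,J,Y}.

4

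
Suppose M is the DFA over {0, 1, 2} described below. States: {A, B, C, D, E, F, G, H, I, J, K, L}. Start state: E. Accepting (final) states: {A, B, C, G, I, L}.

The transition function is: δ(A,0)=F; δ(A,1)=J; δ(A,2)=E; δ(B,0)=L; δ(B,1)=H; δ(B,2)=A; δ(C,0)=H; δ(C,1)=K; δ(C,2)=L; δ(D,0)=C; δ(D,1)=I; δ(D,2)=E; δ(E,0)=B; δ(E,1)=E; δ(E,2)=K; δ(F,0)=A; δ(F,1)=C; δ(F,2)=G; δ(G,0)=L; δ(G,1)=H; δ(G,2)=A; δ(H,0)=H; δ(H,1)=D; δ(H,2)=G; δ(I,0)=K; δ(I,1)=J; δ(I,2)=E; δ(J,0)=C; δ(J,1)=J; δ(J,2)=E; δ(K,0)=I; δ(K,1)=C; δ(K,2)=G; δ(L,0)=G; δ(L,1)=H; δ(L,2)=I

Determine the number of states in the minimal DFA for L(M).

Every state is reachable, so we keep all 12.
Start with accepting vs non-accepting: {A,B,C,G,I,L} | {D,E,F,H,J,K}.
Refine {A,B,C,G,I,L} on symbol 0: members go to different blocks, giving {A,C,I} and {B,G,L}.
Refine {A,C,I} on symbol 2: members go to different blocks, giving {A,I} and {C}.
Refine {D,E,F,H,J,K} on symbol 0: members go to different blocks, giving {D,J} and {F,K} and {E} and {H}.
Refine {D,J} on symbol 1: members go to different blocks, giving {D} and {J}.
The partition is now stable with 8 blocks: {A,I} | {D} | {B,G,L} | {C} | {F,K} | {E} | {H} | {J}.

8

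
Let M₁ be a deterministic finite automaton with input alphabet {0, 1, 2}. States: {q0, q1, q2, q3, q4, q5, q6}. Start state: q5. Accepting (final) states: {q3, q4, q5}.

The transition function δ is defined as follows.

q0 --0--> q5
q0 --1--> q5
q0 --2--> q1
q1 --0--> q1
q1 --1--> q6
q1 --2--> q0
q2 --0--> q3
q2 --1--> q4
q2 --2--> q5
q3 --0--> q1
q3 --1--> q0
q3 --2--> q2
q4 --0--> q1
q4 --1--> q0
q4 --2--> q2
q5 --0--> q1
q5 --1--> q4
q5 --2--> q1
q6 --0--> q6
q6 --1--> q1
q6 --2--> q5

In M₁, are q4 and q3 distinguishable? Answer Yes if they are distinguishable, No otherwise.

Start with accepting vs non-accepting: {q3,q4,q5} | {q0,q1,q2,q6}.
Refine {q3,q4,q5} on symbol 1: members go to different blocks, giving {q3,q4} and {q5}.
Refine {q0,q1,q2,q6} on symbol 0: members go to different blocks, giving {q1,q6} and {q0} and {q2}.
Split {q1,q6} by δ(·,2) → {q1} and {q6}.
The partition is now stable with 6 blocks: {q3,q4} | {q1} | {q5} | {q0} | {q2} | {q6}.
q4 and q3 lie in the same block of the stable partition, so they are equivalent — no string distinguishes them.

No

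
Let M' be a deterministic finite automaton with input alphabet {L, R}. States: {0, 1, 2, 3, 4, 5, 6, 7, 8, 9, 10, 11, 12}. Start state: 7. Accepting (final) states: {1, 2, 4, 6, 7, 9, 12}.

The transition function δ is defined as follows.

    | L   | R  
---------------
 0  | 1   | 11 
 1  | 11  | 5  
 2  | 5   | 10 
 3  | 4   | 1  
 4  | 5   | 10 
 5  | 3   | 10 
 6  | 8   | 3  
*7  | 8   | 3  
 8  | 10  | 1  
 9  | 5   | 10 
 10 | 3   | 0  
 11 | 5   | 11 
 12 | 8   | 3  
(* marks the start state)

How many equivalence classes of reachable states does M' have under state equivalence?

Reachable states from the start: {0,1,3,4,5,7,8,10,11}. Unreachable: {2,6,9,12} — drop them.
Initial partition by acceptance: {1,4,7} | {0,3,5,8,10,11}.
Refine {0,3,5,8,10,11} on symbol L: members go to different blocks, giving {5,8,10,11} and {0,3}.
On input R, block {1,4,7} splits into {1,4} and {7}.
On input L, block {5,8,10,11} splits into {5,10} and {8,11}.
Split {1,4} by δ(·,L) → {1} and {4}.
Refine {5,10} on symbol R: members go to different blocks, giving {5} and {10}.
On input L, block {0,3} splits into {0} and {3}.
On input L, block {8,11} splits into {8} and {11}.
No further refinement is possible. Final partition (9 blocks): {1} | {5} | {0} | {7} | {8} | {4} | {10} | {3} | {11}.

9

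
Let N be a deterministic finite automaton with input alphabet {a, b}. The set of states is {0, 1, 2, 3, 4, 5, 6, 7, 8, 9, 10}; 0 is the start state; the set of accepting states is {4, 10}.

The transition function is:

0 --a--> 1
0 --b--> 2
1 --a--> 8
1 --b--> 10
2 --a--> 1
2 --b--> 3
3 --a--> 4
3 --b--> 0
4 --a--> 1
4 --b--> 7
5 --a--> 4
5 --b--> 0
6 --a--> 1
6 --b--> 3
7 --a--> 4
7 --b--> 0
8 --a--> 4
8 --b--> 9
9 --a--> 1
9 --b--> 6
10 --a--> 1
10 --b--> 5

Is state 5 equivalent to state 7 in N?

Yes

Start with accepting vs non-accepting: {4,10} | {0,1,2,3,5,6,7,8,9}.
Refine {0,1,2,3,5,6,7,8,9} on symbol a: members go to different blocks, giving {0,1,2,6,9} and {3,5,7,8}.
On input a, block {0,1,2,6,9} splits into {0,2,6,9} and {1}.
Refine {0,2,6,9} on symbol b: members go to different blocks, giving {0,9} and {2,6}.
No further refinement is possible. Final partition (5 blocks): {4,10} | {0,9} | {3,5,7,8} | {1} | {2,6}.
5 and 7 lie in the same block of the stable partition, so they are equivalent — no string distinguishes them.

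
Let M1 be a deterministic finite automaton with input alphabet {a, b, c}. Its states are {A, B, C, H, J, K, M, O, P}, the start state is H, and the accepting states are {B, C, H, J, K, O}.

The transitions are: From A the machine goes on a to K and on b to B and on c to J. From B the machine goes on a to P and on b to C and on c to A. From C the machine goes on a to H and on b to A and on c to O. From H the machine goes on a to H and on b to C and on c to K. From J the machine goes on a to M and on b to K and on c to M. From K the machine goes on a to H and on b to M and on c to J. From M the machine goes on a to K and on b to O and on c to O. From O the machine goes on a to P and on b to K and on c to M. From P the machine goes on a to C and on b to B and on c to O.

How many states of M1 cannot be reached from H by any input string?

A breadth-first search from the start state visits every state.

0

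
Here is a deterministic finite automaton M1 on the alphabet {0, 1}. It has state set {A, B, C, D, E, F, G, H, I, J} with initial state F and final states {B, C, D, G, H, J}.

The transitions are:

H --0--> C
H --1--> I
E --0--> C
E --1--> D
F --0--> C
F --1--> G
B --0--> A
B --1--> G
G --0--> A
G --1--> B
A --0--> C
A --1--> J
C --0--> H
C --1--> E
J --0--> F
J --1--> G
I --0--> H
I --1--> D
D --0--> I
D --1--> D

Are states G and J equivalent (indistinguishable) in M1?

All states are reachable from the start state.
P0 = {B,C,D,G,H,J} | {A,E,F,I}.
On input 0, block {B,C,D,G,H,J} splits into {B,D,G,J} and {C,H}.
Stable partition: {B,D,G,J} | {A,E,F,I} | {C,H} — 3 equivalence classes.
G and J lie in the same block of the stable partition, so they are equivalent — no string distinguishes them.

Yes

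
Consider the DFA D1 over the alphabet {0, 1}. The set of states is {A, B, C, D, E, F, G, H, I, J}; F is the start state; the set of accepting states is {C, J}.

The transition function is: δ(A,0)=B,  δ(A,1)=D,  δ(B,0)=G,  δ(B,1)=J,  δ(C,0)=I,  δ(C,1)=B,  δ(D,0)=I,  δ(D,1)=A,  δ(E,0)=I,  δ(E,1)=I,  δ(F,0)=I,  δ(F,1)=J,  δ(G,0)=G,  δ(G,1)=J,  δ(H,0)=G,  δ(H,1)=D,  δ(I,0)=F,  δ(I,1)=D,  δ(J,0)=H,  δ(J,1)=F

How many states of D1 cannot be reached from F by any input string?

Starting at F and following transitions, the reachable set is {A, B, D, F, G, H, I, J}. That leaves C, E unreachable — 2 in total.

2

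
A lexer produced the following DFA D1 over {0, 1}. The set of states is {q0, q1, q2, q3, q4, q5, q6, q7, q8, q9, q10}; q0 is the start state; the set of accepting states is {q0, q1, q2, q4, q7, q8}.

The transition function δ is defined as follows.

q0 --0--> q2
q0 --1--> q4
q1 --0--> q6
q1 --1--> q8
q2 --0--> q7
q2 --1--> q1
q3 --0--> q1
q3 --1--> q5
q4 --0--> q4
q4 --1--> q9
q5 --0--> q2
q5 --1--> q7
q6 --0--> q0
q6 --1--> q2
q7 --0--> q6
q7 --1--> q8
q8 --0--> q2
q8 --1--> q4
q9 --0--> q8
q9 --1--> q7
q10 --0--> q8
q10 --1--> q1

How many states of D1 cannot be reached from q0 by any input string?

3

No path from q0 leads to q3, q5, q10; the other 8 states are all reachable.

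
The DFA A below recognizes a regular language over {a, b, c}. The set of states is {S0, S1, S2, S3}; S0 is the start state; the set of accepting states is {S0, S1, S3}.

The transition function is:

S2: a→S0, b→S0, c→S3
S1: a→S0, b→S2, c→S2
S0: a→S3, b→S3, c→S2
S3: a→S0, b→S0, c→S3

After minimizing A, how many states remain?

3

States {S1} cannot be reached from the start state, so discard them.
Initial partition by acceptance: {S0,S3} | {S2}.
On input c, block {S0,S3} splits into {S0} and {S3}.
Stable partition: {S0} | {S2} | {S3} — 3 equivalence classes.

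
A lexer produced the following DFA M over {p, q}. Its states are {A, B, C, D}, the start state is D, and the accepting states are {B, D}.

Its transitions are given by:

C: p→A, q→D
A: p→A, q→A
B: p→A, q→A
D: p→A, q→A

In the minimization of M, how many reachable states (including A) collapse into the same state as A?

First remove the unreachable states {B,C}; 2 states remain.
Start with accepting vs non-accepting: {D} | {A}.
Stable partition: {D} | {A} — 2 equivalence classes.
State A belongs to the block {A}, which has 1 states.

1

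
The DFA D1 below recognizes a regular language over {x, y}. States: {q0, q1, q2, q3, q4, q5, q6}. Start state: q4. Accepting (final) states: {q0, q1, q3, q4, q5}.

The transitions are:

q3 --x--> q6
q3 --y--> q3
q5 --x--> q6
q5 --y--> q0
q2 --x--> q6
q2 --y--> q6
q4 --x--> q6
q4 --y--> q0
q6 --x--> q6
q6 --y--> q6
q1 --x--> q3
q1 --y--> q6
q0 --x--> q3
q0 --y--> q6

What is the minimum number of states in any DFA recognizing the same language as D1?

First remove the unreachable states {q1,q2,q5}; 4 states remain.
Initial partition by acceptance: {q0,q3,q4} | {q6}.
Refine {q0,q3,q4} on symbol x: members go to different blocks, giving {q3,q4} and {q0}.
Refine {q3,q4} on symbol y: members go to different blocks, giving {q3} and {q4}.
No further refinement is possible. Final partition (4 blocks): {q3} | {q6} | {q0} | {q4}.

4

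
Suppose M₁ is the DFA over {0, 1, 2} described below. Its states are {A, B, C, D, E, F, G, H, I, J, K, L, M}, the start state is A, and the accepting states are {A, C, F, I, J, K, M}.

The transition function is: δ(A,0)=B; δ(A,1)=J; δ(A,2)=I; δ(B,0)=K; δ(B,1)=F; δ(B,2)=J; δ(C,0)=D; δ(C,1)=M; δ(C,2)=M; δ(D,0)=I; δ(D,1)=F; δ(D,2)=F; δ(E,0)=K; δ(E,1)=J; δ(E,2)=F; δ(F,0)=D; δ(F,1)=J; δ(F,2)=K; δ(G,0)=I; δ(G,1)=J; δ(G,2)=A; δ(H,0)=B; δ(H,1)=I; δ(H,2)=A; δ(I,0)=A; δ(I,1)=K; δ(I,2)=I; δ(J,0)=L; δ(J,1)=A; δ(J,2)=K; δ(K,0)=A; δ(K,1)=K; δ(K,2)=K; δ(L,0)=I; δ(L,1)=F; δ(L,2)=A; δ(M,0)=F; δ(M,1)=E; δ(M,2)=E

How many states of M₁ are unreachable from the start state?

5

Starting at A and following transitions, the reachable set is {A, B, D, F, I, J, K, L}. That leaves C, E, G, H, M unreachable — 5 in total.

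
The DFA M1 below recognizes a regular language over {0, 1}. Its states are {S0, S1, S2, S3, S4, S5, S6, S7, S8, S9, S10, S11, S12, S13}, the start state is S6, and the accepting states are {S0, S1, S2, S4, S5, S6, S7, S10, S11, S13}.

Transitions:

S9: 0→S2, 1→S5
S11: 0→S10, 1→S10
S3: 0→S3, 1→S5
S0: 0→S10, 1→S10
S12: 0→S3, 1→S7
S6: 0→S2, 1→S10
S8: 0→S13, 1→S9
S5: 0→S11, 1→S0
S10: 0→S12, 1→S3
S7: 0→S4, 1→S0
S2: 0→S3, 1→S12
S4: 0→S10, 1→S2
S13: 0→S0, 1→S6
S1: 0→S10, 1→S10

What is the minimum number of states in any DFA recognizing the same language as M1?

First remove the unreachable states {S1,S8,S9,S13}; 10 states remain.
Start with accepting vs non-accepting: {S0,S2,S4,S5,S6,S7,S10,S11} | {S3,S12}.
Refine {S0,S2,S4,S5,S6,S7,S10,S11} on symbol 0: members go to different blocks, giving {S0,S4,S5,S6,S7,S11} and {S2,S10}.
On input 0, block {S0,S4,S5,S6,S7,S11} splits into {S0,S4,S6,S11} and {S5,S7}.
Stable partition: {S0,S4,S6,S11} | {S3,S12} | {S2,S10} | {S5,S7} — 4 equivalence classes.

4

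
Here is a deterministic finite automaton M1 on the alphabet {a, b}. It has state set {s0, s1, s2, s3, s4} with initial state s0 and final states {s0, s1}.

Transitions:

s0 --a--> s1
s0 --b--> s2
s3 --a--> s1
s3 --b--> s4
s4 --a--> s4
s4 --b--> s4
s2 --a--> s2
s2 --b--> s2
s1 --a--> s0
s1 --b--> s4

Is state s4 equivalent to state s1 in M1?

First remove the unreachable states {s3}; 4 states remain.
Start with accepting vs non-accepting: {s0,s1} | {s2,s4}.
The partition is now stable with 2 blocks: {s0,s1} | {s2,s4}.
s4 and s1 end up in different blocks, so they are distinguishable. For instance, the string 'ε' is accepted from only s1.

No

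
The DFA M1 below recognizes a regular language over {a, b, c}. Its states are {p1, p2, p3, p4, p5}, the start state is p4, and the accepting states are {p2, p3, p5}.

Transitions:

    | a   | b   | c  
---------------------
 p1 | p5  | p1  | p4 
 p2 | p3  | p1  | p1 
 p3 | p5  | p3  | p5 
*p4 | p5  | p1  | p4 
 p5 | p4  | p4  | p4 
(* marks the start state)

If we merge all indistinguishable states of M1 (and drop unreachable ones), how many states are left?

First remove the unreachable states {p2,p3}; 3 states remain.
Start with accepting vs non-accepting: {p5} | {p1,p4}.
The partition is now stable with 2 blocks: {p5} | {p1,p4}.

2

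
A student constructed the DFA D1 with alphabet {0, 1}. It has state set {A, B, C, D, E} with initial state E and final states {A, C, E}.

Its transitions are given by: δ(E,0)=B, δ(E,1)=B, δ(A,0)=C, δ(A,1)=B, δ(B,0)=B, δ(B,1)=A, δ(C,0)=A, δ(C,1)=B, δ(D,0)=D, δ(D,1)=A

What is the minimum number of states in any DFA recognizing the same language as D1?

3

First remove the unreachable states {D}; 4 states remain.
Initial partition by acceptance: {A,C,E} | {B}.
On input 0, block {A,C,E} splits into {A,C} and {E}.
Stable partition: {A,C} | {B} | {E} — 3 equivalence classes.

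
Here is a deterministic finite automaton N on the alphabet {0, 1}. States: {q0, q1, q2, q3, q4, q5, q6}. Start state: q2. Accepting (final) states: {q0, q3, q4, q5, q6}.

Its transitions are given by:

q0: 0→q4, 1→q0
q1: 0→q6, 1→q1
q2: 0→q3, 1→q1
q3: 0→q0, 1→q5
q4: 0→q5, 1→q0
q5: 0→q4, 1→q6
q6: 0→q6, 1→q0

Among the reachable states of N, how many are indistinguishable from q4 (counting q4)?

Initial partition by acceptance: {q0,q3,q4,q5,q6} | {q1,q2}.
No further refinement is possible. Final partition (2 blocks): {q0,q3,q4,q5,q6} | {q1,q2}.
The equivalence class containing q4 is {q0,q3,q4,q5,q6}, of size 5.

5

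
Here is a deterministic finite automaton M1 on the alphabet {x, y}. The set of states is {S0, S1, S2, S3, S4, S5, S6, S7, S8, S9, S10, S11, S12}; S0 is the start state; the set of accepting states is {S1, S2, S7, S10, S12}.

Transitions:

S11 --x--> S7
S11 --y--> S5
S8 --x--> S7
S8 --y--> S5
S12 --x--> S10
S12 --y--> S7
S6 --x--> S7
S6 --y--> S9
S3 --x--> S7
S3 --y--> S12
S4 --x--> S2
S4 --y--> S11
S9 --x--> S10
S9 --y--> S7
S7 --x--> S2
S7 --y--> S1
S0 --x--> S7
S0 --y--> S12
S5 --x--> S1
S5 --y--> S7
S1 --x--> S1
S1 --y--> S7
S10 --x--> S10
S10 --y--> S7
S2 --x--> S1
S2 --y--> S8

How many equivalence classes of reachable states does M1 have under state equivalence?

States {S3,S4,S6,S9,S11} cannot be reached from the start state, so discard them.
Start with accepting vs non-accepting: {S1,S2,S7,S10,S12} | {S0,S5,S8}.
Refine {S1,S2,S7,S10,S12} on symbol y: members go to different blocks, giving {S1,S7,S10,S12} and {S2}.
On input x, block {S1,S7,S10,S12} splits into {S1,S10,S12} and {S7}.
On input x, block {S0,S5,S8} splits into {S0,S8} and {S5}.
Refine {S0,S8} on symbol y: members go to different blocks, giving {S0} and {S8}.
The partition is now stable with 6 blocks: {S1,S10,S12} | {S0} | {S2} | {S7} | {S5} | {S8}.

6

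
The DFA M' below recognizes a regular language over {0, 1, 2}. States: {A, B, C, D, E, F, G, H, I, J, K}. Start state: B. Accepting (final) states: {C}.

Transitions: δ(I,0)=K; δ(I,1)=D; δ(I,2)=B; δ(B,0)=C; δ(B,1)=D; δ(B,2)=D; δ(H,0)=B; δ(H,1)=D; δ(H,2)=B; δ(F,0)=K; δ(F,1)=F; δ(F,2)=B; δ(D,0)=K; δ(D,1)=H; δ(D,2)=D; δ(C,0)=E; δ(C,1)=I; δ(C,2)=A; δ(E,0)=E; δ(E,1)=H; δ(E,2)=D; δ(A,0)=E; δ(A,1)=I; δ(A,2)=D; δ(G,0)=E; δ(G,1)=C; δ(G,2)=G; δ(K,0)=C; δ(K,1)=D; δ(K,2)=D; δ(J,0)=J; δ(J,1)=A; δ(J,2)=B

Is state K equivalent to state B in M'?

Reachable states from the start: {A,B,C,D,E,H,I,K}. Unreachable: {F,G,J} — drop them.
P0 = {C} | {A,B,D,E,H,I,K}.
Refine {A,B,D,E,H,I,K} on symbol 0: members go to different blocks, giving {A,D,E,H,I} and {B,K}.
On input 0, block {A,D,E,H,I} splits into {D,H,I} and {A,E}.
On input 2, block {D,H,I} splits into {H,I} and {D}.
No further refinement is possible. Final partition (5 blocks): {C} | {H,I} | {B,K} | {A,E} | {D}.
K and B lie in the same block of the stable partition, so they are equivalent — no string distinguishes them.

Yes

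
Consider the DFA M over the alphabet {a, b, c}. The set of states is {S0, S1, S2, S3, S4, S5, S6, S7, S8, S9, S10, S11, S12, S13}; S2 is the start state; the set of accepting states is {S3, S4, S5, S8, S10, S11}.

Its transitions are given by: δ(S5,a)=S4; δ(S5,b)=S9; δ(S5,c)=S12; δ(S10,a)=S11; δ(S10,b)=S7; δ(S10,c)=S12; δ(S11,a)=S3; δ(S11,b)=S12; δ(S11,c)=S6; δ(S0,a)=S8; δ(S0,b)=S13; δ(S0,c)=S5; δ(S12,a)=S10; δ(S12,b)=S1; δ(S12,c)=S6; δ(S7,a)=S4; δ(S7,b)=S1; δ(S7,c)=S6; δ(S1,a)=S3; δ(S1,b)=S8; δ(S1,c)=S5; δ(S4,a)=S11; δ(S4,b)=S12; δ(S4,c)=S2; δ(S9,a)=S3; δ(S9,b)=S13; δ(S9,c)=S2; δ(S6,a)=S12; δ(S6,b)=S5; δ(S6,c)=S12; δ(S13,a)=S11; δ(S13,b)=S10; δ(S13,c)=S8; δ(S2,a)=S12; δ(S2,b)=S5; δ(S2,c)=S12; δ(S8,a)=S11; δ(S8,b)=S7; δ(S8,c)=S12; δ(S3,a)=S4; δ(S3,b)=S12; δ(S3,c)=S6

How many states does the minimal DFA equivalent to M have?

6

States {S0} cannot be reached from the start state, so discard them.
Initial partition by acceptance: {S3,S4,S5,S8,S10,S11} | {S1,S2,S6,S7,S9,S12,S13}.
Refine {S1,S2,S6,S7,S9,S12,S13} on symbol a: members go to different blocks, giving {S1,S7,S9,S12,S13} and {S2,S6}.
On input c, block {S3,S4,S5,S8,S10,S11} splits into {S3,S4,S11} and {S5,S8,S10}.
Refine {S1,S7,S9,S12,S13} on symbol a: members go to different blocks, giving {S1,S7,S9,S13} and {S12}.
Refine {S1,S7,S9,S13} on symbol b: members go to different blocks, giving {S1,S13} and {S7,S9}.
Stable partition: {S3,S4,S11} | {S1,S13} | {S2,S6} | {S5,S8,S10} | {S12} | {S7,S9} — 6 equivalence classes.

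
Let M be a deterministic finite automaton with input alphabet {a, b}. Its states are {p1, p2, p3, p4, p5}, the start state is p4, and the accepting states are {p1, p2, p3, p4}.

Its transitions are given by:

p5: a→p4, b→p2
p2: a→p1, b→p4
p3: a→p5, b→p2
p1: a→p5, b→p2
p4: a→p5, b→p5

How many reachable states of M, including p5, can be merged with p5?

Reachable states from the start: {p1,p2,p4,p5}. Unreachable: {p3} — drop them.
Start with accepting vs non-accepting: {p1,p2,p4} | {p5}.
On input a, block {p1,p2,p4} splits into {p1,p4} and {p2}.
Split {p1,p4} by δ(·,b) → {p1} and {p4}.
No further refinement is possible. Final partition (4 blocks): {p1} | {p5} | {p2} | {p4}.
State p5 belongs to the block {p5}, which has 1 states.

1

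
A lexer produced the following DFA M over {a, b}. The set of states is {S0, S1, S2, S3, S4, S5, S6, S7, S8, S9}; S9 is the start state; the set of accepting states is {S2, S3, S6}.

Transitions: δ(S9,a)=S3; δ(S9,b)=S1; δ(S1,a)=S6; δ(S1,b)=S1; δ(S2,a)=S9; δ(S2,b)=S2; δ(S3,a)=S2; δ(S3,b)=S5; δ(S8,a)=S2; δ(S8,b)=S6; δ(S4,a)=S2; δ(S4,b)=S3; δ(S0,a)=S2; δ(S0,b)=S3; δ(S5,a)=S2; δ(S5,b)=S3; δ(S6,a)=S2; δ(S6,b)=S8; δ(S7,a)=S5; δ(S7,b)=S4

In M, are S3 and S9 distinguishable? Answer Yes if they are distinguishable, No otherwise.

States {S0,S4,S7} cannot be reached from the start state, so discard them.
Initial partition by acceptance: {S2,S3,S6} | {S1,S5,S8,S9}.
Refine {S2,S3,S6} on symbol a: members go to different blocks, giving {S3,S6} and {S2}.
On input a, block {S1,S5,S8,S9} splits into {S1,S9} and {S5,S8}.
Stable partition: {S3,S6} | {S1,S9} | {S2} | {S5,S8} — 4 equivalence classes.
S3 and S9 end up in different blocks, so they are distinguishable. For instance, the string 'ε' is accepted from only S3.

Yes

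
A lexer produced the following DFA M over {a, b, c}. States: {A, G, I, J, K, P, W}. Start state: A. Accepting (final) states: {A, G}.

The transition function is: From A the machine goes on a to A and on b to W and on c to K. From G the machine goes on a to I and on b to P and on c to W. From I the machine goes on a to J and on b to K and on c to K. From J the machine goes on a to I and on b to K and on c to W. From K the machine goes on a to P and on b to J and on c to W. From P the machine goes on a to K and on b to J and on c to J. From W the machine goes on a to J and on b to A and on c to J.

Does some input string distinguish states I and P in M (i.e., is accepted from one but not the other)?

No

States {G} cannot be reached from the start state, so discard them.
P0 = {A} | {I,J,K,P,W}.
Split {I,J,K,P,W} by δ(·,b) → {I,J,K,P} and {W}.
Split {I,J,K,P} by δ(·,c) → {J,K} and {I,P}.
Stable partition: {A} | {J,K} | {W} | {I,P} — 4 equivalence classes.
I and P lie in the same block of the stable partition, so they are equivalent — no string distinguishes them.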